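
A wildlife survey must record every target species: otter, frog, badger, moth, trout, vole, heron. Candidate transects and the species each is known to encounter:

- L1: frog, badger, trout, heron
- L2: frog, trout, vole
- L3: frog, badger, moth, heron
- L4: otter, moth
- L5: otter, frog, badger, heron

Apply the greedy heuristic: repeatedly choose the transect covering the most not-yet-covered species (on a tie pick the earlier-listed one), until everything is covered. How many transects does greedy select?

3

Pick 1: L1 covers 4 new species (frog, badger, trout, heron).
Pick 2: L4 covers 2 new species (otter, moth).
Pick 3: L2 covers 1 new species (vole).
Greedy uses 3 transects.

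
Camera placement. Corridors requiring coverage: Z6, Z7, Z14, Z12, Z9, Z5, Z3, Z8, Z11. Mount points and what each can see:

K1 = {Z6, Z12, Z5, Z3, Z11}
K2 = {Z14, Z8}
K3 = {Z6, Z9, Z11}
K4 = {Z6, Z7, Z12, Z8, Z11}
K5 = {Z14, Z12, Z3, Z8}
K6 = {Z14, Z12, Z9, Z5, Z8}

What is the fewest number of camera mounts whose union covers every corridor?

3

K1, K4, K6 together cover {Z6, Z7, Z14, Z12, Z9, Z5, Z3, Z8, Z11} — every corridor.
No 2 of the 6 camera mounts cover everything (all 15 pairs fall short), so 3 is minimum.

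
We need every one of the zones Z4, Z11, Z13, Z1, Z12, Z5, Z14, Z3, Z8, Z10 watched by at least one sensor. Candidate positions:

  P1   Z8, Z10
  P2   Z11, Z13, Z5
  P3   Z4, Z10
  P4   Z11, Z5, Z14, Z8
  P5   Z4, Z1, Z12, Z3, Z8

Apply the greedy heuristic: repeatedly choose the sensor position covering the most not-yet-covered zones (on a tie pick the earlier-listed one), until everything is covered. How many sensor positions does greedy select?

Pick 1: P5 covers 5 new zones (Z4, Z1, Z12, Z3, Z8).
Pick 2: P2 covers 3 new zones (Z11, Z13, Z5).
Pick 3: P1 covers 1 new zones (Z10).
Pick 4: P4 covers 1 new zones (Z14).
Greedy uses 4 sensor positions.

4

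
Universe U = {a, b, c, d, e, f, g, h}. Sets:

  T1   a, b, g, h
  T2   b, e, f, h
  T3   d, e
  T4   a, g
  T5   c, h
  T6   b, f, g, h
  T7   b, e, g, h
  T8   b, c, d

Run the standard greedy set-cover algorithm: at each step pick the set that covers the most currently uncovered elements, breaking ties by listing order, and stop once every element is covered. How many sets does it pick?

Pick 1: T1 covers 4 new elements (a, b, g, h).
Pick 2: T2 covers 2 new elements (e, f).
Pick 3: T8 covers 2 new elements (c, d).
Greedy uses 3 sets.

3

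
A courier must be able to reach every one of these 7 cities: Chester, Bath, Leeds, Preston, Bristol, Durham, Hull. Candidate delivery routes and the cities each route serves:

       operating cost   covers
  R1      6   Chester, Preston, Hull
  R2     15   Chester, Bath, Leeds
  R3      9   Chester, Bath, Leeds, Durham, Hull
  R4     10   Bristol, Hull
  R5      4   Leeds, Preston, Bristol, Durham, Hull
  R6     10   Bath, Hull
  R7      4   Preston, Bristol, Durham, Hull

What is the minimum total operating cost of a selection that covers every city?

R3, R5 cover every city at operating cost 9 + 4 = 13.
Any cover uses at least 2 routes; among all covering selections none totals below 13.

13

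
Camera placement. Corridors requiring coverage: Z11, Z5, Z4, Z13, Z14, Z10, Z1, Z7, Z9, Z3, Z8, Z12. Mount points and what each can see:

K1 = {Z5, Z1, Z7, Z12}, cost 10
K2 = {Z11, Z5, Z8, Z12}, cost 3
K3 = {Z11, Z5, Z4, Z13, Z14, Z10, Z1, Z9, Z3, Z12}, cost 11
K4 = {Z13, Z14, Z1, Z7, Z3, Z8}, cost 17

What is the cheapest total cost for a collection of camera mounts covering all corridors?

K1, K2, K3 cover every corridor at cost 10 + 3 + 11 = 24.
Any cover uses at least 2 camera mounts; among all covering selections none totals below 24.

24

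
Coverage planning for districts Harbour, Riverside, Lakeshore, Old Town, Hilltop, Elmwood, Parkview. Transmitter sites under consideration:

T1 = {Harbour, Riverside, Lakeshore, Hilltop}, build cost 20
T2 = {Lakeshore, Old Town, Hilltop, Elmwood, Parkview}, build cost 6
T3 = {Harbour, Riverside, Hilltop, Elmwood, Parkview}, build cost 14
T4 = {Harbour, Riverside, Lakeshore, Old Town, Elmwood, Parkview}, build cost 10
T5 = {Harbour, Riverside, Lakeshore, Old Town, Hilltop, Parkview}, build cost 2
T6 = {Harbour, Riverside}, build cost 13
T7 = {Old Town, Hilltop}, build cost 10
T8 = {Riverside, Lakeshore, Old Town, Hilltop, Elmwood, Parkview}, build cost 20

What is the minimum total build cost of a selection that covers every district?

8

T2, T5 cover every district at build cost 6 + 2 = 8.
Any cover uses at least 2 transmitter sites; among all covering selections none totals below 8.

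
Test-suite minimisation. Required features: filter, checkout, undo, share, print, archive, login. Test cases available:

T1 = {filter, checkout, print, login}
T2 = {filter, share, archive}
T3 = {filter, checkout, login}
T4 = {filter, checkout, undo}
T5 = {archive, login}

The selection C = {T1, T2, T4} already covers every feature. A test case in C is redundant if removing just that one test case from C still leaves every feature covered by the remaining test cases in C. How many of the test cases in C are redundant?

0

Drop T1: print, login uncovered — not redundant.
Drop T2: share, archive uncovered — not redundant.
Drop T4: undo uncovered — not redundant.
None of the test cases in C is redundant.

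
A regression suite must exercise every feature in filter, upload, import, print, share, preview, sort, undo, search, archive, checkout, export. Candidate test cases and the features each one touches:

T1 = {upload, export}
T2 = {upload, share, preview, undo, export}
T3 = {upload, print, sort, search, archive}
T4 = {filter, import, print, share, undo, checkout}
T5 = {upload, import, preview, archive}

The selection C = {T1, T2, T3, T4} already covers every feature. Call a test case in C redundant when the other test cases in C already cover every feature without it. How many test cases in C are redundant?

1

Drop T1: the rest still cover every feature — redundant.
Drop T2: preview uncovered — not redundant.
Drop T3: sort, search, archive uncovered — not redundant.
Drop T4: filter, import, checkout uncovered — not redundant.
1 redundant: T1.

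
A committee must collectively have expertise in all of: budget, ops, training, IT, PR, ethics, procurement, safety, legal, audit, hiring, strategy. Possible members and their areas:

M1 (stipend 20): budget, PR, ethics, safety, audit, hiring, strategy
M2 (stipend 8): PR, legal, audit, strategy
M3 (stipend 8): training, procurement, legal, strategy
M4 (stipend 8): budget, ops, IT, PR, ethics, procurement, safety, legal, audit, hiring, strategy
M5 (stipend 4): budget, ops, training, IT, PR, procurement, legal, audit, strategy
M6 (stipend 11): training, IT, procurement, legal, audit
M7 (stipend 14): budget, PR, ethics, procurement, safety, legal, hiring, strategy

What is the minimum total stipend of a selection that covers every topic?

M4, M5 cover every topic at stipend 8 + 4 = 12.
Any cover uses at least 2 members; among all covering selections none totals below 12.

12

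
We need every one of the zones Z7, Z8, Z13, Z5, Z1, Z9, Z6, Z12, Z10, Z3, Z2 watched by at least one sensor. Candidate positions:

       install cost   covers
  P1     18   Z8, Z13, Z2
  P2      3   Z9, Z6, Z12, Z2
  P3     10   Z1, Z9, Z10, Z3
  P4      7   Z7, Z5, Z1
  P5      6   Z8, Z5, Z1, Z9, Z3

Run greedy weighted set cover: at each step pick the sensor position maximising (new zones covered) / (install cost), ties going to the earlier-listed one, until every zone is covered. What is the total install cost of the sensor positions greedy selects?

Pick 1: P2 adds 4 new (Z9, Z6, Z12, Z2) at install cost 3 (ratio 4/3).
Pick 2: P5 adds 4 new (Z8, Z5, Z1, Z3) at install cost 6 (ratio 4/6).
Pick 3: P4 adds 1 new (Z7) at install cost 7 (ratio 1/7).
Pick 4: P3 adds 1 new (Z10) at install cost 10 (ratio 1/10).
Pick 5: P1 adds 1 new (Z13) at install cost 18 (ratio 1/18).
Greedy total install cost: 3 + 6 + 7 + 10 + 18 = 44. (The true optimum is 38, so greedy overshoots here.)

44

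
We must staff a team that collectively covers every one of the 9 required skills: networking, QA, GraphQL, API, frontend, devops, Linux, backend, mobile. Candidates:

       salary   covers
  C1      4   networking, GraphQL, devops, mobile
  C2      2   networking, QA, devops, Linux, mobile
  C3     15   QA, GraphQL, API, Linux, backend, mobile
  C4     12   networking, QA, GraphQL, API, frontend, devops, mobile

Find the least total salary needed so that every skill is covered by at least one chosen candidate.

27

C3, C4 cover every skill at salary 15 + 12 = 27.
Any cover uses at least 2 candidates; among all covering selections none totals below 27.
Greedy by coverage-per-salary would pick C2, C1, C4, C3 for 33 — worse than the optimum 27.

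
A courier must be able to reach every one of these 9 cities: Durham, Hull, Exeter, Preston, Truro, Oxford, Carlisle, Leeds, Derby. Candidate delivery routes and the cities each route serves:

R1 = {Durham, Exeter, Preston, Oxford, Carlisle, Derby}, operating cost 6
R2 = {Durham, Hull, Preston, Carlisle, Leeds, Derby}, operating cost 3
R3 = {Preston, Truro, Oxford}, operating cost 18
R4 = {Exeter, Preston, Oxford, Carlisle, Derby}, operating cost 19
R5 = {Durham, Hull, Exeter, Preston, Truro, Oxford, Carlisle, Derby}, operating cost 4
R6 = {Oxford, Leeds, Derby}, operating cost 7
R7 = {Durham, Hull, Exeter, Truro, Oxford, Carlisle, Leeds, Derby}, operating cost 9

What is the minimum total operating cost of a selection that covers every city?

7

R2, R5 cover every city at operating cost 3 + 4 = 7.
Any cover uses at least 2 routes; among all covering selections none totals below 7.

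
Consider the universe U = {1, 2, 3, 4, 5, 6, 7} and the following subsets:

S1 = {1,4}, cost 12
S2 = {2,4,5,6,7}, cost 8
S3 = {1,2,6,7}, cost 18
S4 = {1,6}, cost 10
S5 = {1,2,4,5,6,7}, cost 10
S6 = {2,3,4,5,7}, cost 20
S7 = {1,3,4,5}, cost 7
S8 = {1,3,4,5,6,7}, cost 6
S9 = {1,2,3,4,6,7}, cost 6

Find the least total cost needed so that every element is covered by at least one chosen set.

12

S8, S9 cover every element at cost 6 + 6 = 12.
Any cover uses at least 2 sets; among all covering selections none totals below 12.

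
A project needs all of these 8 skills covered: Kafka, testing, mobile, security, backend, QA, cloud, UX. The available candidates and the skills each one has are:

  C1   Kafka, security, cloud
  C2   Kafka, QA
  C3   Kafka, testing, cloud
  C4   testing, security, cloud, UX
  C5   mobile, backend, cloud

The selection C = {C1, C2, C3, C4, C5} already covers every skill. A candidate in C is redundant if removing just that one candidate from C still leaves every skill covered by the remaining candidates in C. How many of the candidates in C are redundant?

2

Drop C1: the rest still cover every skill — redundant.
Drop C2: QA uncovered — not redundant.
Drop C3: the rest still cover every skill — redundant.
Drop C4: UX uncovered — not redundant.
Drop C5: mobile, backend uncovered — not redundant.
2 redundant: C1, C3.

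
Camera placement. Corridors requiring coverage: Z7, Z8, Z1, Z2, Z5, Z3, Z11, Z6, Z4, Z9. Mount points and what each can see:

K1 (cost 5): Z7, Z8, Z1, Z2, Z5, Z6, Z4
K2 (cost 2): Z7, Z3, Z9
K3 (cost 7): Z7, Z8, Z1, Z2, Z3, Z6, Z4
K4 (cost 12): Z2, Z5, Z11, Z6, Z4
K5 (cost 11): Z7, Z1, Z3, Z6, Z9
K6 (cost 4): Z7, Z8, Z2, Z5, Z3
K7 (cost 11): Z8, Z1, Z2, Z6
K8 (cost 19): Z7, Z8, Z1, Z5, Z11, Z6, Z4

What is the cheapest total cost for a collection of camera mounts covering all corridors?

K1, K2, K4 cover every corridor at cost 5 + 2 + 12 = 19.
Any cover uses at least 3 camera mounts; among all covering selections none totals below 19.

19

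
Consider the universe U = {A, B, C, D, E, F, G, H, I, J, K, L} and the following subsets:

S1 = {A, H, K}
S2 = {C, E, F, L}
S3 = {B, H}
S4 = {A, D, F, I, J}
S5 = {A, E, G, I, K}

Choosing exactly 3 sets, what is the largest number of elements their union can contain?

Choosing S1, S2, S4 covers {A, C, D, E, F, H, I, J, K, L} — 10 elements.
No choice of 3 sets does better; here B, G are left uncovered.

10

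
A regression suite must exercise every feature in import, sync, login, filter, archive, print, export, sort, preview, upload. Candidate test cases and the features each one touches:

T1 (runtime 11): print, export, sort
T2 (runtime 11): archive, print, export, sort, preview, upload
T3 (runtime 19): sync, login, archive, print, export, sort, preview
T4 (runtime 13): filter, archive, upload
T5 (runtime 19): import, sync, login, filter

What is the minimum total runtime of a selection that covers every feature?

T2, T5 cover every feature at runtime 11 + 19 = 30.
Any cover uses at least 2 test cases; among all covering selections none totals below 30.

30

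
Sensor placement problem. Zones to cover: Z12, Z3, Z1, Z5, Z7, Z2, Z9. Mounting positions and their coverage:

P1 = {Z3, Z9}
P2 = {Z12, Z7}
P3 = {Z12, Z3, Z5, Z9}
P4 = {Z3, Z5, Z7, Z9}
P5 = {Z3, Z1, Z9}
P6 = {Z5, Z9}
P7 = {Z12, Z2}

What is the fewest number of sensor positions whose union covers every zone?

P4, P5, P7 together cover {Z12, Z3, Z1, Z5, Z7, Z2, Z9} — every zone.
No 2 of the 7 sensor positions cover everything (all 21 pairs fall short), so 3 is minimum.
Greedy (largest uncovered first) would take P3, P2, P5, P7 — 4 sensor positions — but 3 suffice.

3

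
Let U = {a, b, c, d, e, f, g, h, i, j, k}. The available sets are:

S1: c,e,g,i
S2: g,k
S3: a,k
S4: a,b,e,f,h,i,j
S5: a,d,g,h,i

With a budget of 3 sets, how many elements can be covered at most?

10

Choosing S1, S2, S4 covers {a, b, c, e, f, g, h, i, j, k} — 10 elements.
No choice of 3 sets does better; here d is left uncovered.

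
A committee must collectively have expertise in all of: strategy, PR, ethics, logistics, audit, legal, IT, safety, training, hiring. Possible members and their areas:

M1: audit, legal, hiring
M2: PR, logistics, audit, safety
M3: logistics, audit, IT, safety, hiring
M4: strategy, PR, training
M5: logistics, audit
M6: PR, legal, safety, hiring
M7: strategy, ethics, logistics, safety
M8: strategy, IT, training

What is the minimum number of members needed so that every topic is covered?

M1, M2, M7, M8 together cover {strategy, PR, ethics, logistics, audit, legal, IT, safety, training, hiring} — every topic.
No 3 of the 8 members cover everything (all 56 triples fall short), so 4 is minimum.

4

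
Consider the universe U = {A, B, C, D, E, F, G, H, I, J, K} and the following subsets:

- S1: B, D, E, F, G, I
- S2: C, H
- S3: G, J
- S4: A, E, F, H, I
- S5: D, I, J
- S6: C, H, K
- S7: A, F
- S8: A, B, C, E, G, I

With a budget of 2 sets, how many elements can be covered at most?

Choosing S1, S6 covers {B, C, D, E, F, G, H, I, K} — 9 elements.
No choice of 2 sets does better; here A, J are left uncovered.

9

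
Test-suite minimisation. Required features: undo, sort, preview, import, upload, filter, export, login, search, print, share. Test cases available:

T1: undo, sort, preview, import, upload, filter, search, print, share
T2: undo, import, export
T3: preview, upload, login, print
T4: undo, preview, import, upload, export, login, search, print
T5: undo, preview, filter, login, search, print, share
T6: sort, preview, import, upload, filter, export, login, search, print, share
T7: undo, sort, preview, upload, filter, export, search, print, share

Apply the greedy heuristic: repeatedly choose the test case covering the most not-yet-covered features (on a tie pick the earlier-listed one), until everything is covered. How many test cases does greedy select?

Pick 1: T6 covers 10 new features (sort, preview, import, upload, filter, export, login, search, print, share).
Pick 2: T1 covers 1 new features (undo).
Greedy uses 2 test cases.

2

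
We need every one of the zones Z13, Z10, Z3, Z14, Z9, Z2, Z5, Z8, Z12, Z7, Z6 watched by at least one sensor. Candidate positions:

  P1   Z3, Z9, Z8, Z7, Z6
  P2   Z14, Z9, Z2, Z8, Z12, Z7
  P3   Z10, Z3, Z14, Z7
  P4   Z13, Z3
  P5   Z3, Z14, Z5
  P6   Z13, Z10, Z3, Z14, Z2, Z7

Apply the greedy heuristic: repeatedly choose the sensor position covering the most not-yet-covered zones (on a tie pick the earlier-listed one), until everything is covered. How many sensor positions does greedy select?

4

Pick 1: P2 covers 6 new zones (Z14, Z9, Z2, Z8, Z12, Z7).
Pick 2: P6 covers 3 new zones (Z13, Z10, Z3).
Pick 3: P1 covers 1 new zones (Z6).
Pick 4: P5 covers 1 new zones (Z5).
Greedy uses 4 sensor positions.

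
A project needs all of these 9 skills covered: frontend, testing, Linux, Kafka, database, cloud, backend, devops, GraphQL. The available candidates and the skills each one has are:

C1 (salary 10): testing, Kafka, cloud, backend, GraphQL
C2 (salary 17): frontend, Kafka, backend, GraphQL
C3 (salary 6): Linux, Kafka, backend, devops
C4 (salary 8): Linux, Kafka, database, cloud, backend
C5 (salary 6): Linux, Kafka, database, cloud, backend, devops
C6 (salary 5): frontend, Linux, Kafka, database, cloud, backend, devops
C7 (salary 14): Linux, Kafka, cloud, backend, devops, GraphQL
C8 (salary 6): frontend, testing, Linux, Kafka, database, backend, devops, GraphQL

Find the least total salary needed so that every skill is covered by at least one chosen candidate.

11

C6, C8 cover every skill at salary 5 + 6 = 11.
Any cover uses at least 2 candidates; among all covering selections none totals below 11.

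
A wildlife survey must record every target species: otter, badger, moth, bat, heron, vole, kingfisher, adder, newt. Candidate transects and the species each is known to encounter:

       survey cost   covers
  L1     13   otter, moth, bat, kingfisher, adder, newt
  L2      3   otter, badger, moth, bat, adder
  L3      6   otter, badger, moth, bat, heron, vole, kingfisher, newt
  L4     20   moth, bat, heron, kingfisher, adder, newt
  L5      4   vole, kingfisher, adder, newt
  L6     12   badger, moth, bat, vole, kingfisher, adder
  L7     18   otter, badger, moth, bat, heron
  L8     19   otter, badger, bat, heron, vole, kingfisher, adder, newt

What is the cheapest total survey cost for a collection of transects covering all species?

9

L2, L3 cover every species at survey cost 3 + 6 = 9.
Any cover uses at least 2 transects; among all covering selections none totals below 9.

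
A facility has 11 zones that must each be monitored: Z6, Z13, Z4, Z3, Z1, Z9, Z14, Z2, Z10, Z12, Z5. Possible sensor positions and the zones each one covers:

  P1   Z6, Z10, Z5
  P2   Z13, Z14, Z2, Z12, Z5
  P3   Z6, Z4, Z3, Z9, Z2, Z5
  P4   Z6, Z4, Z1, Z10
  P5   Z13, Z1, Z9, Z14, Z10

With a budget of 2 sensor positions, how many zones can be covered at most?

10

Choosing P3, P5 covers {Z6, Z13, Z4, Z3, Z1, Z9, Z14, Z2, Z10, Z5} — 10 zones.
No choice of 2 sensor positions does better; here Z12 is left uncovered.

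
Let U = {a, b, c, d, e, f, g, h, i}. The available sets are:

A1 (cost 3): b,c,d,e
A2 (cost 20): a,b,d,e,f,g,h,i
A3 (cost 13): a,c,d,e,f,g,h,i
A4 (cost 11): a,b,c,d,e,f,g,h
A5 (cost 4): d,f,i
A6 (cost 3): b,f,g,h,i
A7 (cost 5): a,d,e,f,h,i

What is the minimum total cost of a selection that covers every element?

11

A1, A6, A7 cover every element at cost 3 + 3 + 5 = 11.
Any cover uses at least 2 sets; among all covering selections none totals below 11.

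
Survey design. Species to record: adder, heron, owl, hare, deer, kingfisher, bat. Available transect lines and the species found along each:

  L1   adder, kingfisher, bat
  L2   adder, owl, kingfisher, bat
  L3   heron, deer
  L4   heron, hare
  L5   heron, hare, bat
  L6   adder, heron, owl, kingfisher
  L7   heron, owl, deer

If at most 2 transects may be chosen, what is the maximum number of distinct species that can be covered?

Choosing L1, L7 covers {adder, heron, owl, deer, kingfisher, bat} — 6 species.
No choice of 2 transects does better; here hare is left uncovered.

6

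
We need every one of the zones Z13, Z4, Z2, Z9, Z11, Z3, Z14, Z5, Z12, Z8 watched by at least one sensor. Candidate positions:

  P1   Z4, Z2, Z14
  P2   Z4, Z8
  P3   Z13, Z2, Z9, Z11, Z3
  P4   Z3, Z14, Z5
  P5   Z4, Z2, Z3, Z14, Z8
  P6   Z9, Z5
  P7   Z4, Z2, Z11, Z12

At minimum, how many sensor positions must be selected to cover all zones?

4

P2, P3, P4, P7 together cover {Z13, Z4, Z2, Z9, Z11, Z3, Z14, Z5, Z12, Z8} — every zone.
No 3 of the 7 sensor positions cover everything (all 35 triples fall short), so 4 is minimum.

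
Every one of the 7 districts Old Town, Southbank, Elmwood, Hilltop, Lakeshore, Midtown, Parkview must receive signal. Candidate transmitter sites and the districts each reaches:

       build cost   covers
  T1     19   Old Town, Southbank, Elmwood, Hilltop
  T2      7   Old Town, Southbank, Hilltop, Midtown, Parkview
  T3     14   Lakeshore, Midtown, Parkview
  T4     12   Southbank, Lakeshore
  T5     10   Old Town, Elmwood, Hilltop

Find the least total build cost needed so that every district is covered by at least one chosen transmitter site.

29

T2, T4, T5 cover every district at build cost 7 + 12 + 10 = 29.
Any cover uses at least 2 transmitter sites; among all covering selections none totals below 29.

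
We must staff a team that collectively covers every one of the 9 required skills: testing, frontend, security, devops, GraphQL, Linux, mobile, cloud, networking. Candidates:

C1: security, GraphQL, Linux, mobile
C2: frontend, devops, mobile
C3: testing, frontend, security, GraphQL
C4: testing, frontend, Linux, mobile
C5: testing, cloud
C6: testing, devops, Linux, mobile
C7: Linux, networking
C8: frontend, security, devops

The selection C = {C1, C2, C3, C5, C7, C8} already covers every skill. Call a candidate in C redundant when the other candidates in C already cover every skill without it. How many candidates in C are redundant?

Drop C1: the rest still cover every skill — redundant.
Drop C2: the rest still cover every skill — redundant.
Drop C3: the rest still cover every skill — redundant.
Drop C5: cloud uncovered — not redundant.
Drop C7: networking uncovered — not redundant.
Drop C8: the rest still cover every skill — redundant.
4 redundant: C1, C2, C3, C8.

4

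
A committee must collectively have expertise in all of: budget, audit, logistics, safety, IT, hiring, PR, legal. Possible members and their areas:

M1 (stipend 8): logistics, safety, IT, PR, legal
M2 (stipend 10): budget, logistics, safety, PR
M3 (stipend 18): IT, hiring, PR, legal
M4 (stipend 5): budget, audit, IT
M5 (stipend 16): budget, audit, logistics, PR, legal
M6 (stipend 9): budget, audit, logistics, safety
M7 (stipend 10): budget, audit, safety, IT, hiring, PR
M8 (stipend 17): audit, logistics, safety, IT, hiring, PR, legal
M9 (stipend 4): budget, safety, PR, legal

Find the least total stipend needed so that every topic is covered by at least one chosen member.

18

M1, M7 cover every topic at stipend 8 + 10 = 18.
Any cover uses at least 2 members; among all covering selections none totals below 18.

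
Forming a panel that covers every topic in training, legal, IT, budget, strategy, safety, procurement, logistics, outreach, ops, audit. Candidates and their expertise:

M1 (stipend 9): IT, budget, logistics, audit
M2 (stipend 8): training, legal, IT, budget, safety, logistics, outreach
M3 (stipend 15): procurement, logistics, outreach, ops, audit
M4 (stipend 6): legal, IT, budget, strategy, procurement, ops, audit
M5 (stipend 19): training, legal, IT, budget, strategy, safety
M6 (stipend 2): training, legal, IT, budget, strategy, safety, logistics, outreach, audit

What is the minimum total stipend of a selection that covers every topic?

M4, M6 cover every topic at stipend 6 + 2 = 8.
Any cover uses at least 2 members; among all covering selections none totals below 8.

8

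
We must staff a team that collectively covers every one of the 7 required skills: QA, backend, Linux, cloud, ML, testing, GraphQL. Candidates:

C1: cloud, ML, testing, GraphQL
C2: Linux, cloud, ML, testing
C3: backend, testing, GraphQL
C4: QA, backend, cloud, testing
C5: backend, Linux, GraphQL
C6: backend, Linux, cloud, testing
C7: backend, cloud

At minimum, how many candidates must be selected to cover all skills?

C1, C2, C4 together cover {QA, backend, Linux, cloud, ML, testing, GraphQL} — every skill.
No 2 of the 7 candidates cover everything (all 21 pairs fall short), so 3 is minimum.

3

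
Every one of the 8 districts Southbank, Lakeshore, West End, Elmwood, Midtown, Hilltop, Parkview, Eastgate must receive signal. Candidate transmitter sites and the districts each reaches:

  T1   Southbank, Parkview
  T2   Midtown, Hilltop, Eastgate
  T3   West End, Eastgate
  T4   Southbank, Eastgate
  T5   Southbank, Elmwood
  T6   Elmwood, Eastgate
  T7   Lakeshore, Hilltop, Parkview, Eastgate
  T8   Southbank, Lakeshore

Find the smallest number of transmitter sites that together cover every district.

4

T2, T3, T5, T7 together cover {Southbank, Lakeshore, West End, Elmwood, Midtown, Hilltop, Parkview, Eastgate} — every district.
No 3 of the 8 transmitter sites cover everything (all 56 triples fall short), so 4 is minimum.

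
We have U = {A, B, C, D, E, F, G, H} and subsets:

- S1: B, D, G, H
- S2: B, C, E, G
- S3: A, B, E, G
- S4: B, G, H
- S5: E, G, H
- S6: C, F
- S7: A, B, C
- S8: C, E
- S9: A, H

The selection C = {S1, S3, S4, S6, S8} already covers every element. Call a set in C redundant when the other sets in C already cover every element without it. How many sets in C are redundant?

2

Drop S1: D uncovered — not redundant.
Drop S3: A uncovered — not redundant.
Drop S4: the rest still cover every element — redundant.
Drop S6: F uncovered — not redundant.
Drop S8: the rest still cover every element — redundant.
2 redundant: S4, S8.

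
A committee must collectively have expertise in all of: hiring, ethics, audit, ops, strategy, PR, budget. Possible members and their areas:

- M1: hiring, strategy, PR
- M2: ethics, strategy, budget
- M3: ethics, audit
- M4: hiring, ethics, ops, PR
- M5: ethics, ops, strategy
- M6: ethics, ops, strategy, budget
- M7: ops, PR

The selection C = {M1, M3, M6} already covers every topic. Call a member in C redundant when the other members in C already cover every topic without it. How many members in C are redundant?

0

Drop M1: hiring, PR uncovered — not redundant.
Drop M3: audit uncovered — not redundant.
Drop M6: ops, budget uncovered — not redundant.
None of the members in C is redundant.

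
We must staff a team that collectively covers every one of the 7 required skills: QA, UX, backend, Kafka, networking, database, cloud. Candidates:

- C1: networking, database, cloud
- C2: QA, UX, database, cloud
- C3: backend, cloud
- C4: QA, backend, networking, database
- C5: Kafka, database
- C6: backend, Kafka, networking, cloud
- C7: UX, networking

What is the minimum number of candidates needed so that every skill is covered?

C2, C6 together cover {QA, UX, backend, Kafka, networking, database, cloud} — every skill.
No single candidate contains all 7 skills, so 2 is optimal.

2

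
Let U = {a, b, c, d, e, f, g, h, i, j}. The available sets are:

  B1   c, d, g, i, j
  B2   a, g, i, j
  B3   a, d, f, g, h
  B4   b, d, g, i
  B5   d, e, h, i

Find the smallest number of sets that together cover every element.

4

B1, B3, B4, B5 together cover {a, b, c, d, e, f, g, h, i, j} — every element.
No 3 of the 5 sets cover everything (all 10 triples fall short), so 4 is minimum.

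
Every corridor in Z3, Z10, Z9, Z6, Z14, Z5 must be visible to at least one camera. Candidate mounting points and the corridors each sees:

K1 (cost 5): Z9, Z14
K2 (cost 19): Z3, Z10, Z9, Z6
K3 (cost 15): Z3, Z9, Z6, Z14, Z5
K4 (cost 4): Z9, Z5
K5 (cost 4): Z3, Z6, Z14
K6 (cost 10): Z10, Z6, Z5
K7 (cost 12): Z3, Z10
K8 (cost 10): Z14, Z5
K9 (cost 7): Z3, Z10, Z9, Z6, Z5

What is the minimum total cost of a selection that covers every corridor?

11

K5, K9 cover every corridor at cost 4 + 7 = 11.
Any cover uses at least 2 camera mounts; among all covering selections none totals below 11.
Greedy by coverage-per-cost would pick K5, K4, K9 for 15 — worse than the optimum 11.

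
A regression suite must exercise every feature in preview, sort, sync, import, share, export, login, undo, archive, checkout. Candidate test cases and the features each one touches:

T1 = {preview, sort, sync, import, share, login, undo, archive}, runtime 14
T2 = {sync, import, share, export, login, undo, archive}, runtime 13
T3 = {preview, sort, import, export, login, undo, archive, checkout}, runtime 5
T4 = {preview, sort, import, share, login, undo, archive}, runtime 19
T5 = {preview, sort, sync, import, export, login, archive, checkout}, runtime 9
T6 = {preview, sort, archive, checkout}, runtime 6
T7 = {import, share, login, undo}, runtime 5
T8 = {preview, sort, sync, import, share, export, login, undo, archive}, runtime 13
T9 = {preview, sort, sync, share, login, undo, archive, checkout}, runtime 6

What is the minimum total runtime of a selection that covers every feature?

T3, T9 cover every feature at runtime 5 + 6 = 11.
Any cover uses at least 2 test cases; among all covering selections none totals below 11.

11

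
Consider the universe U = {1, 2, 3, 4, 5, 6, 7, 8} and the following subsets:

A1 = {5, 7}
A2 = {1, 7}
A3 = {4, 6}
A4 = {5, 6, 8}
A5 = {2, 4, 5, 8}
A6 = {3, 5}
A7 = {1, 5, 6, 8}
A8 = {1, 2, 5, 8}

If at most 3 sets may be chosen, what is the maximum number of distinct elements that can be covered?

7

Choosing A1, A3, A8 covers {1, 2, 4, 5, 6, 7, 8} — 7 elements.
No choice of 3 sets does better; here 3 is left uncovered.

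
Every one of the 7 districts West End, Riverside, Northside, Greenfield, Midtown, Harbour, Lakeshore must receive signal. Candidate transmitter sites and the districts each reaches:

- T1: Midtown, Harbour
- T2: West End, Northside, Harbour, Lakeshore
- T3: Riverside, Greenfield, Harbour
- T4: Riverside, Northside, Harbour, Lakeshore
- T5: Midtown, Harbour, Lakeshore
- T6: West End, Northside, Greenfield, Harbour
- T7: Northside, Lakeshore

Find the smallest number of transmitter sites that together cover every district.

3

T1, T2, T3 together cover {West End, Riverside, Northside, Greenfield, Midtown, Harbour, Lakeshore} — every district.
No 2 of the 7 transmitter sites cover everything (all 21 pairs fall short), so 3 is minimum.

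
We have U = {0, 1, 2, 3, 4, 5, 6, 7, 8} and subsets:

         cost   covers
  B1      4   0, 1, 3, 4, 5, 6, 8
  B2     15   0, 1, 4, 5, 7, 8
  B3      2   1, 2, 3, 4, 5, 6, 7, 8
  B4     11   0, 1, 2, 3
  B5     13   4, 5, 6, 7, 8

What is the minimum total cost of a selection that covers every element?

6

B1, B3 cover every element at cost 4 + 2 = 6.
Any cover uses at least 2 sets; among all covering selections none totals below 6.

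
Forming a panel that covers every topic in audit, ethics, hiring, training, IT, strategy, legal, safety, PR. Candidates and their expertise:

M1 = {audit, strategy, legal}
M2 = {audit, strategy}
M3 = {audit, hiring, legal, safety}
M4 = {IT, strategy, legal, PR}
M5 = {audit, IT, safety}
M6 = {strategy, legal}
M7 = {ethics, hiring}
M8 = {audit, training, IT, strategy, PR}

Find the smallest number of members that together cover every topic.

M3, M7, M8 together cover {audit, ethics, hiring, training, IT, strategy, legal, safety, PR} — every topic.
No 2 of the 8 members cover everything (all 28 pairs fall short), so 3 is minimum.

3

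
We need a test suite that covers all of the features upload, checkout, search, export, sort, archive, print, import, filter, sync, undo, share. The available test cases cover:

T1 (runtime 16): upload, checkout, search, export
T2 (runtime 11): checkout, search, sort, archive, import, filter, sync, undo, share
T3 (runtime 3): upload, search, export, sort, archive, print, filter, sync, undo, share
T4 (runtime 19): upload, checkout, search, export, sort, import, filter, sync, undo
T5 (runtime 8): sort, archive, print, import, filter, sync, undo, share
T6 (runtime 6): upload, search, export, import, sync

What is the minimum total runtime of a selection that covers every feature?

14

T2, T3 cover every feature at runtime 11 + 3 = 14.
Any cover uses at least 2 test cases; among all covering selections none totals below 14.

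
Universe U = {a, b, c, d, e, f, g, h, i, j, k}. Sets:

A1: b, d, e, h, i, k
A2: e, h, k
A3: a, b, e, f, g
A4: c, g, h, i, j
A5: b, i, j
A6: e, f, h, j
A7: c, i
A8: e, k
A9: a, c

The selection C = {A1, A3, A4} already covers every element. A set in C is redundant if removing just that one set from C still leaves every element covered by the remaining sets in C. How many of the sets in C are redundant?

Drop A1: d, k uncovered — not redundant.
Drop A3: a, f uncovered — not redundant.
Drop A4: c, j uncovered — not redundant.
None of the sets in C is redundant.

0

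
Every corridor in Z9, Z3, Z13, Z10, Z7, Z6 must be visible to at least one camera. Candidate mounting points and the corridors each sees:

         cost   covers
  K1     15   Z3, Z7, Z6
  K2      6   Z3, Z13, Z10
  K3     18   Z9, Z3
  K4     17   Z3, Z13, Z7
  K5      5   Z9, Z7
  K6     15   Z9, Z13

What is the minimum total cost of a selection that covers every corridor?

K1, K2, K5 cover every corridor at cost 15 + 6 + 5 = 26.
Any cover uses at least 3 camera mounts; among all covering selections none totals below 26.

26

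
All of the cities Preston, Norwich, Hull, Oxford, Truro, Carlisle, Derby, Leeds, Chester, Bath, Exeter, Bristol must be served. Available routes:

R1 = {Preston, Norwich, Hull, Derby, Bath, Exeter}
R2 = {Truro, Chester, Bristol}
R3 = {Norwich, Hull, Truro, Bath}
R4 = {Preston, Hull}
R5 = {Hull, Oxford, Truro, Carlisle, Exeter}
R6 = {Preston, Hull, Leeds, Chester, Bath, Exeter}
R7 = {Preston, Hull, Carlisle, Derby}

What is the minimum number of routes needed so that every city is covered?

R1, R2, R5, R6 together cover {Preston, Norwich, Hull, Oxford, Truro, Carlisle, Derby, Leeds, Chester, Bath, Exeter, Bristol} — every city.
No 3 of the 7 routes cover everything (all 35 triples fall short), so 4 is minimum.

4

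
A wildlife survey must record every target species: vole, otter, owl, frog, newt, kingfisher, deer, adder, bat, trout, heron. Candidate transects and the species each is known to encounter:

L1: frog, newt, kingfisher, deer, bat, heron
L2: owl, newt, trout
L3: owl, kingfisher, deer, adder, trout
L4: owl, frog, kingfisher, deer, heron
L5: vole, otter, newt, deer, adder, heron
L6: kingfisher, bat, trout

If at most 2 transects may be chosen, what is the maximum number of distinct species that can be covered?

9

Choosing L1, L3 covers {owl, frog, newt, kingfisher, deer, adder, bat, trout, heron} — 9 species.
No choice of 2 transects does better; here vole, otter are left uncovered.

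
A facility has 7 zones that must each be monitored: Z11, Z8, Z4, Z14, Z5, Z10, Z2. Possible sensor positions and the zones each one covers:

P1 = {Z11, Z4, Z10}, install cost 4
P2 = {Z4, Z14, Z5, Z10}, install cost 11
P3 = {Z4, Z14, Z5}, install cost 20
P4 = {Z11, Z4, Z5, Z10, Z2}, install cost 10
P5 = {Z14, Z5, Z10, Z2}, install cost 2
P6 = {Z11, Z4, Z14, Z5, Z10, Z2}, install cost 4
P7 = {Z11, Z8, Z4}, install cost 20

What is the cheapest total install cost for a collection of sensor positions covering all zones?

P5, P7 cover every zone at install cost 2 + 20 = 22.
Any cover uses at least 2 sensor positions; among all covering selections none totals below 22.

22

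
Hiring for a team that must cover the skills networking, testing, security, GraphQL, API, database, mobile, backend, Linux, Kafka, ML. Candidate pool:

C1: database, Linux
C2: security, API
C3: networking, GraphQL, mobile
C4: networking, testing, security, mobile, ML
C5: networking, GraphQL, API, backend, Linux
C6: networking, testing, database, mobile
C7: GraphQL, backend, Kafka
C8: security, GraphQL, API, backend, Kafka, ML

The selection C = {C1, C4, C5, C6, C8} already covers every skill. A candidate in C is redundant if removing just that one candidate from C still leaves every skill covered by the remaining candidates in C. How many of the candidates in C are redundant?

Drop C1: the rest still cover every skill — redundant.
Drop C4: the rest still cover every skill — redundant.
Drop C5: the rest still cover every skill — redundant.
Drop C6: the rest still cover every skill — redundant.
Drop C8: Kafka uncovered — not redundant.
4 redundant: C1, C4, C5, C6.

4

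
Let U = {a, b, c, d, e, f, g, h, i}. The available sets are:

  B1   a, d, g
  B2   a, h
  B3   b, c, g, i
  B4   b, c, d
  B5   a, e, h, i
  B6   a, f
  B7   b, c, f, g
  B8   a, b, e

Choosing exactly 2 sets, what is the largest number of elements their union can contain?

Choosing B5, B7 covers {a, b, c, e, f, g, h, i} — 8 elements.
No choice of 2 sets does better; here d is left uncovered.

8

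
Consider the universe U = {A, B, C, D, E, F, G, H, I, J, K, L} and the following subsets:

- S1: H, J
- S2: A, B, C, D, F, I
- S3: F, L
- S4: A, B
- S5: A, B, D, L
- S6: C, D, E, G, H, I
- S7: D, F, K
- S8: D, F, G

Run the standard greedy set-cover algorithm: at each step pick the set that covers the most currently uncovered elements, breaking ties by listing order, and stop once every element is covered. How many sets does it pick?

5

Pick 1: S2 covers 6 new elements (A, B, C, D, F, I).
Pick 2: S6 covers 3 new elements (E, G, H).
Pick 3: S1 covers 1 new elements (J).
Pick 4: S3 covers 1 new elements (L).
Pick 5: S7 covers 1 new elements (K).
Greedy uses 5 sets. (The true minimum is 4.)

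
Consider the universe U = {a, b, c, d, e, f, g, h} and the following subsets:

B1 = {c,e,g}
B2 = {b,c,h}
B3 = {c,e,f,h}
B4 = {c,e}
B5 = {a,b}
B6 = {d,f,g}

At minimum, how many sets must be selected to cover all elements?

B3, B5, B6 together cover {a, b, c, d, e, f, g, h} — every element.
No 2 of the 6 sets cover everything (all 15 pairs fall short), so 3 is minimum.

3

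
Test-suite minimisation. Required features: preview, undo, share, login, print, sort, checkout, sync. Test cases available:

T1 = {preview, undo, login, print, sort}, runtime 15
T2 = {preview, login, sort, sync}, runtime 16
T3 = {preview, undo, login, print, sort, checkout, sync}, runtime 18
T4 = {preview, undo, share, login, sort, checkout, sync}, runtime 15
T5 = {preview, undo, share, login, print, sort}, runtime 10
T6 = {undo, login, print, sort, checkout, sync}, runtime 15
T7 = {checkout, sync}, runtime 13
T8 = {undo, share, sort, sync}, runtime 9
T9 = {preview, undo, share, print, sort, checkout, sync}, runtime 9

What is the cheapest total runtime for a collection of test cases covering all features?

19

T5, T9 cover every feature at runtime 10 + 9 = 19.
Any cover uses at least 2 test cases; among all covering selections none totals below 19.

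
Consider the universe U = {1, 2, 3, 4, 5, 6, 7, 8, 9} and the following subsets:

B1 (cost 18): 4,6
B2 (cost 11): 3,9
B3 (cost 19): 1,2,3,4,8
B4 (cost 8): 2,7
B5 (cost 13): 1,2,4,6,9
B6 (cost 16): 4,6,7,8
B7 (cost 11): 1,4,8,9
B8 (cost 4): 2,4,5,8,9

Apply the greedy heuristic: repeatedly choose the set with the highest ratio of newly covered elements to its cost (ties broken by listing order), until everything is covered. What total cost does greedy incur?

Pick 1: B8 adds 5 new (2, 4, 5, 8, 9) at cost 4 (ratio 5/4).
Pick 2: B5 adds 2 new (1, 6) at cost 13 (ratio 2/13).
Pick 3: B4 adds 1 new (7) at cost 8 (ratio 1/8).
Pick 4: B2 adds 1 new (3) at cost 11 (ratio 1/11).
Greedy total cost: 4 + 13 + 8 + 11 = 36.

36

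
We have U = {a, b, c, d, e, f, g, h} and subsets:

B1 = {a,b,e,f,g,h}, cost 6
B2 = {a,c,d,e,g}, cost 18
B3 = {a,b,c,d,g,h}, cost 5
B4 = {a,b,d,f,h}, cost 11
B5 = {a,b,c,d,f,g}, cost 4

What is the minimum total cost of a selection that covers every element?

10

B1, B5 cover every element at cost 6 + 4 = 10.
Any cover uses at least 2 sets; among all covering selections none totals below 10.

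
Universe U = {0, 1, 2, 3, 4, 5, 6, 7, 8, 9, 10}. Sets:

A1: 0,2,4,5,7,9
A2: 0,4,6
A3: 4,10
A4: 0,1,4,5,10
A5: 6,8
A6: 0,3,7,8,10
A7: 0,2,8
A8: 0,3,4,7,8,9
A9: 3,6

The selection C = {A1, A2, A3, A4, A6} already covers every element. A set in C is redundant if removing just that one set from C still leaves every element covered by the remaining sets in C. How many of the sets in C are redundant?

1

Drop A1: 2, 9 uncovered — not redundant.
Drop A2: 6 uncovered — not redundant.
Drop A3: the rest still cover every element — redundant.
Drop A4: 1 uncovered — not redundant.
Drop A6: 3, 8 uncovered — not redundant.
1 redundant: A3.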